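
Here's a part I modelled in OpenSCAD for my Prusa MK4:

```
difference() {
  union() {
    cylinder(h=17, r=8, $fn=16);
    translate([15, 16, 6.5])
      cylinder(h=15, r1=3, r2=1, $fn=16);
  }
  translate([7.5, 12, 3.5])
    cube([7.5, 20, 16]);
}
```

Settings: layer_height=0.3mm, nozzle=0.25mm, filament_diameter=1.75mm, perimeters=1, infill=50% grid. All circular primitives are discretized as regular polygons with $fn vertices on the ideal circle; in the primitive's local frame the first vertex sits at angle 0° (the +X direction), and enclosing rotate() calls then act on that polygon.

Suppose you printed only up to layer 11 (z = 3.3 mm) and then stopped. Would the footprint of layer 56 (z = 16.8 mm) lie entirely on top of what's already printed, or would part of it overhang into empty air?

part overhangs

Compare the two slices. At z = 3.3: the cylinder: section is a regular 16-gon, circumradius r=8 (area = (16/2)·8.000²·sin(360°/16) = 195.93 mm²); the cone at (15, 16) does not reach this height (z outside [6.5, 21.5]); Combining (union): only the r=8 cylinder is present, so the union is just that shape — area = 195.93 mm²; the cube at (7.5, 12) is absent (z outside [3.5, 19.5]); After the difference (first − rest): none of the subtracted shapes is present at this height, so that combined region is unchanged — area = 195.93 mm². At z = 16.8: the cylinder: section is a regular 16-gon, circumradius r=8 (area = (16/2)·8.000²·sin(360°/16) = 195.93 mm²); the cone at (15, 16) contributes a regular 16-gon of circumradius 1.627 (interpolated between r1=3 and r2=1 at t=0.687) (area = (16/2)·1.627²·sin(360°/16) = 8.10 mm²); Taking the union: the 2 present regions are separate (no shared area or edge), so areas and boundary lengths simply add and each stays a separate island — area = 204.03 mm²; the cube at (7.5, 12) (footprint 7.5×20) is included at this height (area 150.00 mm²); Taking the first minus the rest: starting from that combined region (204.03 mm²), the 7.5×20 cube at (7.5, 12) partially overlaps it — only the 4.05 mm² overlap (of its 150.00 mm²) is removed, clipping the outline — area = 199.98 mm². Checking containment: at z = 16.8 the cross-section extends beyond the z = 3.3 cross-section by about 4.05 mm².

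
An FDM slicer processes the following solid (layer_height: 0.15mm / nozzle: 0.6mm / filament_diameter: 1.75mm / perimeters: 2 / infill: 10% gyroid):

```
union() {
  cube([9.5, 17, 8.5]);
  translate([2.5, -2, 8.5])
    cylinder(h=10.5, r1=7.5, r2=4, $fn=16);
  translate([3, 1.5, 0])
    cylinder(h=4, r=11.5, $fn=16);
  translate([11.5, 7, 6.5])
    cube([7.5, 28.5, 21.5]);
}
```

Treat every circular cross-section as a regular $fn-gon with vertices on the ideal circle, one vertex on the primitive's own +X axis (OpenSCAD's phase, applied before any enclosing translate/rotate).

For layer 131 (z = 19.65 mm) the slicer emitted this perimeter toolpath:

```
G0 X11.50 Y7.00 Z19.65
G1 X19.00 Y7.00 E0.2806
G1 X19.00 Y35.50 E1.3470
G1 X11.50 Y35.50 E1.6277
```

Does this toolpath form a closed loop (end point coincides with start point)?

Start point (G0): (11.50, 7.00). End point (last G1): the path does not return to the start — open.

no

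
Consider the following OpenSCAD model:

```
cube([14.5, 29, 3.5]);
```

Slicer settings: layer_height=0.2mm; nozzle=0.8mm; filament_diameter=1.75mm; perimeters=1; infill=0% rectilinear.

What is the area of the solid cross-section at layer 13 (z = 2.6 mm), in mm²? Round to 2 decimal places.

420.50 mm²

At z = 2.6 mm: the cube (footprint 14.5×29) is included at this height (area 420.50 mm²). Overall, the cross-section is a single solid region. Net area = 420.50 mm².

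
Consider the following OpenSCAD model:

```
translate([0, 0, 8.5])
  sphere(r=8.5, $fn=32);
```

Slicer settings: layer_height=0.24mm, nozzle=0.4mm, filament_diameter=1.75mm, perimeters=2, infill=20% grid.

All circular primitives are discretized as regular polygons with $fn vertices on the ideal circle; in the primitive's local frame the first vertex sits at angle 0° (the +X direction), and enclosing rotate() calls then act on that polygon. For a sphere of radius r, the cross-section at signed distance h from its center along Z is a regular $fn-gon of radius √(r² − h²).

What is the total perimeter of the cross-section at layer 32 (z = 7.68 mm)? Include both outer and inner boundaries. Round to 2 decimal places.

53.07 mm

At z = 7.68 mm: the sphere: section is a regular 32-gon, circumradius = √(r²−h²) = √(8.5²−0.82²) = 8.460 (perimeter = 2·32·8.460·sin(180°/32) = 53.07 mm). Overall, the cross-section is a single solid region. Total boundary length (outer) = 53.07 mm.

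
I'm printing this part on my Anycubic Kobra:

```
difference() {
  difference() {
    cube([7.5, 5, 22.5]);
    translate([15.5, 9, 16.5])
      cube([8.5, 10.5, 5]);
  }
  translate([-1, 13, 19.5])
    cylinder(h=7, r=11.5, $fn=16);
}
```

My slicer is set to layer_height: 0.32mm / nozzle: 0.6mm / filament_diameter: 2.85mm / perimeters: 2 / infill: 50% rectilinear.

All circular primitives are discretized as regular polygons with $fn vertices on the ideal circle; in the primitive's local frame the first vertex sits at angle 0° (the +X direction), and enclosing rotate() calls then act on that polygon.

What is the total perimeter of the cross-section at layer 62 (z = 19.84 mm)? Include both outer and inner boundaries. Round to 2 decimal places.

At z = 19.84 mm: the 7.5×5 cube contributes its full rectangle (perimeter 25.00 mm); the cube at (15.5, 9) is present — its section is the full 8.5×10.5 rectangle (perimeter 38.00 mm); After the difference (first − rest): starting from the 7.5×5 cube, the 8.5×10.5 cube at (15.5, 9) misses the remaining region (no effect) — boundary = 25.00 mm; the r=11.5 cylinder at (-1, 13) gives a regular 16-gon of circumradius 11.5 (constant along its height) (perimeter = 2·16·11.500·sin(180°/16) = 71.79 mm); After the difference (first − rest): starting from the result so far, the r=11.5 cylinder at (-1, 13) partially overlaps it — only the 15.22 mm² overlap (of its 404.88 mm²) is removed, clipping the outline — boundary = 22.59 mm. Overall, the cross-section is a single solid region. Total boundary length (outer) = 22.59 mm.

22.59 mm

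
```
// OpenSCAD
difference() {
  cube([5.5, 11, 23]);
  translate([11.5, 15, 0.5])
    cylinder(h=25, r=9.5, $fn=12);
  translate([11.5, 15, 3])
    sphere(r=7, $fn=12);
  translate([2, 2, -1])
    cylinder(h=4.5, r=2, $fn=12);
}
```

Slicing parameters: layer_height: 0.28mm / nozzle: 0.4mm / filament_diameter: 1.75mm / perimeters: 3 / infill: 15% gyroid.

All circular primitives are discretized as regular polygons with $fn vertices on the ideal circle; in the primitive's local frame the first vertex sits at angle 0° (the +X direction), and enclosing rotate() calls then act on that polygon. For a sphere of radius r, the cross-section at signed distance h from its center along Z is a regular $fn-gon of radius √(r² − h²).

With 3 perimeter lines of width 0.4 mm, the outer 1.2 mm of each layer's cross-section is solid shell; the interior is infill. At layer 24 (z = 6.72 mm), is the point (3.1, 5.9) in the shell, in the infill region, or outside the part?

infill

At z = 6.72 mm: the 5.5×11 cube contributes its full rectangle; the r=9.5 cylinder at (11.5, 15) gives a regular 12-gon of circumradius 9.5 (constant along its height); the r=7 sphere at (11.5, 15) slices to a regular 12-gon of circumradius 5.930 (√(r²−h²) with h=3.72 from center); the cylinder at (2, 2) is absent (z outside [-1, 3.5]); Taking the first minus the rest: starting from the 5.5×11 cube, the r=9.5 cylinder at (11.5, 15) partially overlaps it — only the 4.23 mm² overlap (of its 270.75 mm²) is removed, clipping the outline; the r=7 sphere at (11.5, 15) misses the remaining region (no effect) — 1 connected region. Overall, the cross-section is a single solid region. The nearest boundary edge runs (5.50, 8.02)→(5.50, 0.00); distance from the point to it = 2.40 mm. The point is inside the cross-section and 2.40 mm from the nearest boundary — more than the 1.2 mm shell width (3 × 0.4), so it's in the infill interior.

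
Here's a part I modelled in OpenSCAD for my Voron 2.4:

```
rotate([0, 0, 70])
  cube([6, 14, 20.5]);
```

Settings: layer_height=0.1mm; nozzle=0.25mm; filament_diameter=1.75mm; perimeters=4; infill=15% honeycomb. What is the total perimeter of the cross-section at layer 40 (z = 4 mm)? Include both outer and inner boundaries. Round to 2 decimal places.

40.00 mm

At z = 4 mm: the cube is present — its section is the full 6×14 rectangle (perimeter 40.00 mm); (rotated 70° about Z; rotation is an isometry so areas/perimeters/island counts are preserved). Overall, the cross-section is a single solid region. Total boundary length (outer) = 40.00 mm.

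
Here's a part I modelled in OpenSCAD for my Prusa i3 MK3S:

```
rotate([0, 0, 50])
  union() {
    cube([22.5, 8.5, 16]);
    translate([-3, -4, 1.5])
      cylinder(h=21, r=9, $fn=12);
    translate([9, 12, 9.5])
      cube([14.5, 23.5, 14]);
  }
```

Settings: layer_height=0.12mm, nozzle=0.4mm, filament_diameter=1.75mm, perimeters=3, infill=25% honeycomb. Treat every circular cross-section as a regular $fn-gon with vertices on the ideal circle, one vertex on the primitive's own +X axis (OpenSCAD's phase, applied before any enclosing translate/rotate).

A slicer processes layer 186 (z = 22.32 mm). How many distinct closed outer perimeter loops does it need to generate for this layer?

At z = 22.32 mm: the cube is not intersected at this z (z outside [0, 16]); the cylinder at (-3, -4): section is a regular 12-gon, circumradius r=9; the cube at (9, 12) is present — its section is the full 14.5×23.5 rectangle; Merging all regions: the 2 present regions are separate (no shared area or edge), so areas and boundary lengths simply add and each stays a separate island — 2 connected regions; (whole slice rotated 50° about Z — lengths, areas and connectivity unchanged). The result has 2 disconnected regions.

2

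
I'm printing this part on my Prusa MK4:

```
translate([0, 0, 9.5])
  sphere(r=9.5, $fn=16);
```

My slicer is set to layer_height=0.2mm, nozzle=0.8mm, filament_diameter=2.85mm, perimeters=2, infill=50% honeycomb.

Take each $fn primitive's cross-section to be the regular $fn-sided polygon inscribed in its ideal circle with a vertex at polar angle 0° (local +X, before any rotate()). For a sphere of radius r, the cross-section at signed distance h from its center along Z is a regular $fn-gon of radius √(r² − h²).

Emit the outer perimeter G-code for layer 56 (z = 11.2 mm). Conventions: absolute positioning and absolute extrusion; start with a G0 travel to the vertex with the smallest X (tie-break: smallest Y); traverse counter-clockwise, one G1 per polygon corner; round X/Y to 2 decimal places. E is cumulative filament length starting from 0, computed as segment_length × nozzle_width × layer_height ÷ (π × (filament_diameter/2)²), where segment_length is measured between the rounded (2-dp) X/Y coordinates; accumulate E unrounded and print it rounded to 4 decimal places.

G0 X-9.35 Y0.00 Z11.20
G1 X-8.64 Y-3.58 E0.0915
G1 X-6.61 Y-6.61 E0.1830
G1 X-3.58 Y-8.64 E0.2745
G1 X0.00 Y-9.35 E0.3660
G1 X3.58 Y-8.64 E0.4576
G1 X6.61 Y-6.61 E0.5490
G1 X8.64 Y-3.58 E0.6405
G1 X9.35 Y0.00 E0.7320
G1 X8.64 Y3.58 E0.8236
G1 X6.61 Y6.61 E0.9151
G1 X3.58 Y8.64 E1.0065
G1 X0.00 Y9.35 E1.0981
G1 X-3.58 Y8.64 E1.1896
G1 X-6.61 Y6.61 E1.2811
G1 X-8.64 Y3.58 E1.3726
G1 X-9.35 Y0.00 E1.4641

At z = 11.2 mm: the sphere: section is a regular 16-gon, circumradius = √(r²−h²) = √(9.5²−1.7²) = 9.347. The outline is a single polygon with 16 vertices. Extrusion per mm of travel: 0.8 × 0.2 / (π × 1.425²) = 0.025081. Accumulating E over each segment gives final E = 1.4641.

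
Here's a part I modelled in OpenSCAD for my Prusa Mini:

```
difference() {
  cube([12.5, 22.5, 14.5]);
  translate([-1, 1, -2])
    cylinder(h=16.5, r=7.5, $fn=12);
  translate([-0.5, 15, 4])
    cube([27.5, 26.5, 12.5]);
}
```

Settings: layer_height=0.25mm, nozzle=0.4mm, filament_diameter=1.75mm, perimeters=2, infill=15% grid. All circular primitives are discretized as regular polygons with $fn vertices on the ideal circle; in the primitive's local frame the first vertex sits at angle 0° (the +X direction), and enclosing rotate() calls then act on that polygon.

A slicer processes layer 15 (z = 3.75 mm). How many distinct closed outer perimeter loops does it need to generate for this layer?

1

At z = 3.75 mm: the 12.5×22.5 cube contributes its full rectangle; the r=7.5 cylinder at (-1, 1) gives a regular 12-gon of circumradius 7.5 (constant along its height); the cube at (-0.5, 15) is not intersected at this z (z outside [4, 16.5]); Subtracting the remaining from the first: starting from the 12.5×22.5 cube, the r=7.5 cylinder at (-1, 1) partially overlaps it — only the 41.19 mm² overlap (of its 168.75 mm²) is removed, clipping the outline — 1 connected region. The result has 1 disconnected region.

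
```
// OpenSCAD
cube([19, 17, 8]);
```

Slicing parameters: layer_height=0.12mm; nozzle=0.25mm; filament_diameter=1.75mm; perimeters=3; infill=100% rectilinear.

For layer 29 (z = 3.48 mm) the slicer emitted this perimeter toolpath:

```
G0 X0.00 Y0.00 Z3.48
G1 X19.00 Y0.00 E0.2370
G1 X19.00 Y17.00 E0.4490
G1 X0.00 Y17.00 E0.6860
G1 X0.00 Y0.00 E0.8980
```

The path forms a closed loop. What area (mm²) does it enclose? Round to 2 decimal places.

Apply the shoelace formula to the sequence of (X, Y) vertices; enclosed area = 323.00 mm².

323.00 mm²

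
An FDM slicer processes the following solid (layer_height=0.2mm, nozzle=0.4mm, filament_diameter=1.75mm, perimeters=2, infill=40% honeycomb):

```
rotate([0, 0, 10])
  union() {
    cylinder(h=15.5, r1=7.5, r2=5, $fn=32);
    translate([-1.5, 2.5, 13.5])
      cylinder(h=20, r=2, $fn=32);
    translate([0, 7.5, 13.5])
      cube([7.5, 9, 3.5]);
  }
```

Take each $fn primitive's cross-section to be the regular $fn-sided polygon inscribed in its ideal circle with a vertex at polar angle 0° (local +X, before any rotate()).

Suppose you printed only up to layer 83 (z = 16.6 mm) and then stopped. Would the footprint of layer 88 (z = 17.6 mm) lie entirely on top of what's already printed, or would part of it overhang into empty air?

Compare the two slices. At z = 16.6: the cone is absent (z outside [0, 15.5]); the cylinder at (-1.5, 2.5): section is a regular 32-gon, circumradius r=2 (area = (32/2)·2.000²·sin(360°/32) = 12.49 mm²); the 7.5×9 cube at (0, 7.5) contributes its full rectangle (area 67.50 mm²); Combining (union): the 2 present regions are separate (no shared area or edge), so areas and boundary lengths simply add and each stays a separate island — area = 79.99 mm²; (rotated 10° about Z; rotation is an isometry so areas/perimeters/island counts are preserved). At z = 17.6: the cone is not intersected at this z (z outside [0, 15.5]); the r=2 cylinder at (-1.5, 2.5) gives a regular 32-gon of circumradius 2 (constant along its height) (area = (32/2)·2.000²·sin(360°/32) = 12.49 mm²); the cube at (0, 7.5) does not reach this height (z outside [13.5, 17]); Taking the union: only the r=2 cylinder at (-1.5, 2.5) is present, so the union is just that shape — area = 12.49 mm²; (rotated 10° about Z; rotation is an isometry so areas/perimeters/island counts are preserved). Checking containment: the cross-section at z = 17.6 is a subset of the cross-section at z = 16.6.

entirely on top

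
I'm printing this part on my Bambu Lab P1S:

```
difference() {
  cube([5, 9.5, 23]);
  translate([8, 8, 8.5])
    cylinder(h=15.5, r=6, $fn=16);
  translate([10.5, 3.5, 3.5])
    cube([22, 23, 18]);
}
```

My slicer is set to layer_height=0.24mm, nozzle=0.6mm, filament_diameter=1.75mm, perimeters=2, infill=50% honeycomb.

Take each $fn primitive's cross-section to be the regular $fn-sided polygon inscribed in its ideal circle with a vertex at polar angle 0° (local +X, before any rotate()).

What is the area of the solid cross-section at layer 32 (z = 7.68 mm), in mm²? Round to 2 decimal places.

At z = 7.68 mm: the cube (footprint 5×9.5) is included at this height (area 47.50 mm²); the cylinder at (8, 8) does not reach this height (z outside [8.5, 24]); the 22×23 cube at (10.5, 3.5) contributes its full rectangle (area 506.00 mm²); After the difference (first − rest): starting from the 5×9.5 cube (47.50 mm²), the 22×23 cube at (10.5, 3.5) misses the remaining region (no effect) — area = 47.50 mm². Overall, the cross-section is a single solid region. Net area = 47.50 mm².

47.50 mm²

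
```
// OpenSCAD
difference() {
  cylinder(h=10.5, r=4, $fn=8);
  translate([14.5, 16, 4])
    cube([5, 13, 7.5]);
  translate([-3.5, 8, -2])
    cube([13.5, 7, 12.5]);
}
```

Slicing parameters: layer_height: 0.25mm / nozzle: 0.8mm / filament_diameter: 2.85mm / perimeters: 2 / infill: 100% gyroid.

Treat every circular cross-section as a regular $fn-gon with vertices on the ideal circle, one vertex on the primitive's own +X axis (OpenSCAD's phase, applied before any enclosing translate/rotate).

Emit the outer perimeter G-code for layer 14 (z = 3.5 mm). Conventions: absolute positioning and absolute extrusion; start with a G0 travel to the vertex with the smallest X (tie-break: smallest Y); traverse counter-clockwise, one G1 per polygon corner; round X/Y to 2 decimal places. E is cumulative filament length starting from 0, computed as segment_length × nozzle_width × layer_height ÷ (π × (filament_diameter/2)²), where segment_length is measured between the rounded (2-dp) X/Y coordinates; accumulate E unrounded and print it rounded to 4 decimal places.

At z = 3.5 mm: the cylinder: section is a regular 8-gon, circumradius r=4; the cube at (14.5, 16) is not intersected at this z (z outside [4, 11.5]); the cube at (-3.5, 8) (footprint 13.5×7) is included at this height; Taking the first minus the rest: starting from the r=4 cylinder, the 13.5×7 cube at (-3.5, 8) misses the remaining region (no effect) — 1 connected region. The outline is a single polygon with 8 vertices. Extrusion per mm of travel: 0.8 × 0.25 / (π × 1.425²) = 0.031351. Accumulating E over each segment gives final E = 0.7681.

G0 X-4.00 Y0.00 Z3.50
G1 X-2.83 Y-2.83 E0.0960
G1 X0.00 Y-4.00 E0.1920
G1 X2.83 Y-2.83 E0.2880
G1 X4.00 Y0.00 E0.3840
G1 X2.83 Y2.83 E0.4800
G1 X0.00 Y4.00 E0.5760
G1 X-2.83 Y2.83 E0.6720
G1 X-4.00 Y0.00 E0.7681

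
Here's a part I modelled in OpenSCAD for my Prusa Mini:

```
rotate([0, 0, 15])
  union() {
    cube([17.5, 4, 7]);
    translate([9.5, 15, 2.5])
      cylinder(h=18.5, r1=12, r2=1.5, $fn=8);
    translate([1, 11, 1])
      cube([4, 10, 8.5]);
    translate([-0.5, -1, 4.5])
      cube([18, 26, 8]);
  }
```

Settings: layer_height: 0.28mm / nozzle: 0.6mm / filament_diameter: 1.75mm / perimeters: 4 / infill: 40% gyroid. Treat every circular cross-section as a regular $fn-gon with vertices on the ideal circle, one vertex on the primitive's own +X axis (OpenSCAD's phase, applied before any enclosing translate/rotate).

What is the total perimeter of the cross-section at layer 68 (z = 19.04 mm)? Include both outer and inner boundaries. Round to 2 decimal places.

At z = 19.04 mm: the cube is not intersected at this z (z outside [0, 7]); the cone at (9.5, 15): at t=0.894 of its height the radius interpolates to r₁+(r₂−r₁)t = 2.612, giving a regular 8-gon of that circumradius (perimeter = 2·8·2.612·sin(180°/8) = 16.00 mm); the cube at (1, 11) is absent (z outside [1, 9.5]); the cube at (-0.5, -1) does not reach this height (z outside [4.5, 12.5]); Merging all regions: only the cone at (9.5, 15) is present, so the union is just that shape — boundary = 16.00 mm; (whole slice rotated 15° about Z — lengths, areas and connectivity unchanged). Overall, the cross-section is a single solid region. Total boundary length (outer) = 16.00 mm.

16.00 mm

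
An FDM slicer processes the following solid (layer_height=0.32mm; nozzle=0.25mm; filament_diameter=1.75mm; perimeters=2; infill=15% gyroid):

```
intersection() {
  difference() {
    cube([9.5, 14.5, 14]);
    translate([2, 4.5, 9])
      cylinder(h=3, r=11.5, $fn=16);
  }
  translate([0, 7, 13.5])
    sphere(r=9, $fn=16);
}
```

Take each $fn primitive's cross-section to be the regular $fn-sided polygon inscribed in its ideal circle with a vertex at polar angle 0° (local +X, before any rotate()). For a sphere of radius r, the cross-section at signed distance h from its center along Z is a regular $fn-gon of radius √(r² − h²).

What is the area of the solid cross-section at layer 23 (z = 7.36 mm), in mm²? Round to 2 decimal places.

At z = 7.36 mm: the 9.5×14.5 cube contributes its full rectangle (area 137.75 mm²); the cylinder at (2, 4.5) is absent (z outside [9, 12]); After the difference (first − rest): none of the subtracted shapes is present at this height, so the 9.5×14.5 cube is unchanged — area = 137.75 mm²; the r=9 sphere at (0, 7) contributes a regular 16-gon of circumradius √(9²−6.14²) = 6.580 (area = (16/2)·6.580²·sin(360°/16) = 132.56 mm²); Keeping only the common overlap: the r=9 sphere at (0, 7) partially overlaps that combined region; clipping to the common part keeps 66.28 mm² — area = 66.28 mm². Overall, the cross-section is a single solid region. Net area = 66.28 mm².

66.28 mm²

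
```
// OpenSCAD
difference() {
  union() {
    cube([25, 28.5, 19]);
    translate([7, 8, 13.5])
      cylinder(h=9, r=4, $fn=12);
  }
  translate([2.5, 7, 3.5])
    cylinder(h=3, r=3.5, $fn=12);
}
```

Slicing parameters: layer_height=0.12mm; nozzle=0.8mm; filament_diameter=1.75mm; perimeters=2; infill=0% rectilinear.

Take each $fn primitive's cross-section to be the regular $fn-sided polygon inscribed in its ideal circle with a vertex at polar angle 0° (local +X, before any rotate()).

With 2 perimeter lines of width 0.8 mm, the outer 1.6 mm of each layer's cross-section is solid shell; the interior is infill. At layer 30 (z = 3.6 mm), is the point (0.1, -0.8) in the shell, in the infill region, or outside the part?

At z = 3.6 mm: the cube (footprint 25×28.5) is included at this height; the cylinder at (7, 8) is not intersected at this z (z outside [13.5, 22.5]); Taking the union: only the 25×28.5 cube is present, so the union is just that shape — 1 connected region; the r=3.5 cylinder at (2.5, 7) contributes a regular 12-gon of circumradius 3.5; Taking the first minus the rest: starting from the result so far, the r=3.5 cylinder at (2.5, 7) partially overlaps it — only the 33.79 mm² overlap (of its 36.75 mm²) is removed, clipping the outline — 1 connected region. Overall, the cross-section is a single solid region. The nearest boundary edge runs (25.00, 0.00)→(0.00, 0.00); distance from the point to it = 0.80 mm. The point is not inside any of the regions above, so it lies outside the cross-section (0.80 mm from the nearest boundary).

outside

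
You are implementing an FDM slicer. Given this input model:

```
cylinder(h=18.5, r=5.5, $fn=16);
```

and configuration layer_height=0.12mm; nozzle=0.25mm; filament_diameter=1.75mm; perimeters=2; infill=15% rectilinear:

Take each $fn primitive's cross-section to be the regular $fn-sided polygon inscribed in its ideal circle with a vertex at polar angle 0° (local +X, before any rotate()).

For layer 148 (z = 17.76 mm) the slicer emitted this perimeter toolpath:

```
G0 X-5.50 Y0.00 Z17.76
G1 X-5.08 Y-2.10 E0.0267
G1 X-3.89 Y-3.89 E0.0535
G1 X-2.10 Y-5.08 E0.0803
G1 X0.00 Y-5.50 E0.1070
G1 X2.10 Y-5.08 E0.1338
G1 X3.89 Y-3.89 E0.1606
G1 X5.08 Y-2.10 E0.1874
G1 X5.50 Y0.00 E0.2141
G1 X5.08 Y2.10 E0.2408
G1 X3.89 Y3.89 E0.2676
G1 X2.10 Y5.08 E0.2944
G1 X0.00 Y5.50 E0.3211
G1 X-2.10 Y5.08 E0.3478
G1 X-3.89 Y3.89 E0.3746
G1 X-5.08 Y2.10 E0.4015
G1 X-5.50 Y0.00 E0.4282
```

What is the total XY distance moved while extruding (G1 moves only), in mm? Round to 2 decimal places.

Sum the Euclidean lengths of each G1 segment: total = 34.33 mm.

34.33 mm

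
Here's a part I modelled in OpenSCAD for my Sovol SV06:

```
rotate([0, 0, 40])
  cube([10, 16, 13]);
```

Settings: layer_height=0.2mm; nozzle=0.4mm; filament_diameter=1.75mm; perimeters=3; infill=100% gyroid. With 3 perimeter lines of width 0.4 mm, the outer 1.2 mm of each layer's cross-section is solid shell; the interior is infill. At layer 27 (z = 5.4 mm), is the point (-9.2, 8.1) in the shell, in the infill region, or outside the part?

At z = 5.4 mm: the cube (footprint 10×16) is included at this height; (whole slice rotated 40° about Z — lengths, areas and connectivity unchanged). Overall, the cross-section is a single solid region. Undo the 40° rotation: the query point maps to (-1.841, 12.119) in the un-rotated model frame. The nearest boundary edge runs (0.00, 16.00)→(0.00, 0.00); distance from the point to it = 1.84 mm. The point is not inside any of the regions above, so it lies outside the cross-section (1.84 mm from the nearest boundary).

outside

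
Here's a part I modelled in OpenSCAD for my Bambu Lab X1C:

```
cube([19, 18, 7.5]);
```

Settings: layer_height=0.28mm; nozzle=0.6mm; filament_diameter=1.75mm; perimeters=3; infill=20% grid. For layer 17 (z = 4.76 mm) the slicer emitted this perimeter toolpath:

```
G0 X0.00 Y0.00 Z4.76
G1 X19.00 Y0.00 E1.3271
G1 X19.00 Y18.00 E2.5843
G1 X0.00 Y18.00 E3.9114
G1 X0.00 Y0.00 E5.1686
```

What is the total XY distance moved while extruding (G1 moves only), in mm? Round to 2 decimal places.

Sum the Euclidean lengths of each G1 segment: total = 74.00 mm.

74.00 mm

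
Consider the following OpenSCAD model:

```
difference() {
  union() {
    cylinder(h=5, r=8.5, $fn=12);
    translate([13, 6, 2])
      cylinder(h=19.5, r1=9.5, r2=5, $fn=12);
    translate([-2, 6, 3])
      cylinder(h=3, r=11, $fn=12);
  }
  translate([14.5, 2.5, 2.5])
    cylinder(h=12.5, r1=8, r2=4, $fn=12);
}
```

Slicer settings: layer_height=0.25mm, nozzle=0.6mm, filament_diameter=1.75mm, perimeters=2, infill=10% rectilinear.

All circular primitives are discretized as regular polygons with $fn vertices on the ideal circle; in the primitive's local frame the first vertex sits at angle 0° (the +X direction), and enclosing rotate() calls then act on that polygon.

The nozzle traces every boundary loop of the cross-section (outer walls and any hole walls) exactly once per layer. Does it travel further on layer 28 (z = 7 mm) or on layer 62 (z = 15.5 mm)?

layer 28 (z = 7 mm)

Layer 28 (z = 7): the cylinder is not intersected at this z (z outside [0, 5]); the cone at (13, 6) contributes a regular 12-gon of circumradius 8.346 (interpolated between r1=9.5 and r2=5 at t=0.256) (perimeter = 2·12·8.346·sin(180°/12) = 51.84 mm); the cylinder at (-2, 6) is not intersected at this z (z outside [3, 6]); Combining (union): only the cone at (13, 6) is present, so the union is just that shape — boundary = 51.84 mm; the cone at (14.5, 2.5): at t=0.360 of its height the radius interpolates to r₁+(r₂−r₁)t = 6.560, giving a regular 12-gon of that circumradius (perimeter = 2·12·6.560·sin(180°/12) = 40.75 mm); After the difference (first − rest): starting from the result so far, the cone at (14.5, 2.5) partially overlaps it — only the 108.05 mm² overlap (of its 129.10 mm²) is removed, clipping the outline — boundary = 60.92 mm. So its perimeter = 60.92 mm. Layer 62 (z = 15.5): the cylinder does not reach this height (z outside [0, 5]); the cone at (13, 6) (r1=9.5→r2=5) has section circumradius 6.385 here — a regular 12-gon (perimeter = 2·12·6.385·sin(180°/12) = 39.66 mm); the cylinder at (-2, 6) is absent (z outside [3, 6]); Merging all regions: only the cone at (13, 6) is present, so the union is just that shape — boundary = 39.66 mm; the cone at (14.5, 2.5) is absent (z outside [2.5, 15]); Taking the first minus the rest: none of the subtracted shapes is present at this height, so the result so far is unchanged — boundary = 39.66 mm. So its perimeter = 39.66 mm. Layer 28 is larger (60.92 vs 39.66 mm).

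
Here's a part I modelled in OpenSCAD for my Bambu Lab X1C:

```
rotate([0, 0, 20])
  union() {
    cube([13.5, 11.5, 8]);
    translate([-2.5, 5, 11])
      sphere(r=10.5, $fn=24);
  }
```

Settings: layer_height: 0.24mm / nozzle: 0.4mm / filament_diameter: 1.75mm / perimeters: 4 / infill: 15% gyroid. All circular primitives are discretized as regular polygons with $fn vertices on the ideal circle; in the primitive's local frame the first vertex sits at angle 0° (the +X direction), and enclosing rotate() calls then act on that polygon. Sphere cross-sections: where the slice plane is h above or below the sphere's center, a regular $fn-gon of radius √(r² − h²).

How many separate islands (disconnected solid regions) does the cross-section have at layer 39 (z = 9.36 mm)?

At z = 9.36 mm: the cube is not intersected at this z (z outside [0, 8]); the r=10.5 sphere at (-2.5, 5) contributes a regular 24-gon of circumradius √(10.5²−1.64²) = 10.371; Merging all regions: only the r=10.5 sphere at (-2.5, 5) is present, so the union is just that shape — 1 connected region; (rotated 20° about Z; rotation is an isometry so areas/perimeters/island counts are preserved). Overall, the cross-section is a single solid region. Island count = 1.

1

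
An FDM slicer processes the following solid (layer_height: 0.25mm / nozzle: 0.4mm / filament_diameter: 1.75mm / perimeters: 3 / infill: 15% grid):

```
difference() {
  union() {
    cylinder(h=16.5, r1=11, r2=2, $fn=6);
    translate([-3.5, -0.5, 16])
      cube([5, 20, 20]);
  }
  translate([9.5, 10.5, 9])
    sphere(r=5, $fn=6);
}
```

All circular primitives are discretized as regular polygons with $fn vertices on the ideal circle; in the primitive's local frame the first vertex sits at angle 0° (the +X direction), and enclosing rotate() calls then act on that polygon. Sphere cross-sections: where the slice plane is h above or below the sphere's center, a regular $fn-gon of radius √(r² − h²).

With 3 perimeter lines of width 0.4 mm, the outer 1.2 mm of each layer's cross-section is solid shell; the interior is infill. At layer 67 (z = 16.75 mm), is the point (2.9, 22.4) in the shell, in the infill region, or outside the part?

outside

At z = 16.75 mm: the cone is not intersected at this z (z outside [0, 16.5]); the 5×20 cube at (-3.5, -0.5) contributes its full rectangle; Combining (union): only the 5×20 cube at (-3.5, -0.5) is present, so the union is just that shape — 1 connected region; the sphere at (9.5, 10.5) does not reach this height (|z−center|=7.750 > r=5); Taking the first minus the rest: none of the subtracted shapes is present at this height, so the result so far is unchanged — 1 connected region. Overall, the cross-section is a single solid region. The nearest boundary edge runs (1.50, -0.50)→(1.50, 19.50); distance from the point to it = 3.22 mm. The point is not inside any of the regions above, so it lies outside the cross-section (3.22 mm from the nearest boundary).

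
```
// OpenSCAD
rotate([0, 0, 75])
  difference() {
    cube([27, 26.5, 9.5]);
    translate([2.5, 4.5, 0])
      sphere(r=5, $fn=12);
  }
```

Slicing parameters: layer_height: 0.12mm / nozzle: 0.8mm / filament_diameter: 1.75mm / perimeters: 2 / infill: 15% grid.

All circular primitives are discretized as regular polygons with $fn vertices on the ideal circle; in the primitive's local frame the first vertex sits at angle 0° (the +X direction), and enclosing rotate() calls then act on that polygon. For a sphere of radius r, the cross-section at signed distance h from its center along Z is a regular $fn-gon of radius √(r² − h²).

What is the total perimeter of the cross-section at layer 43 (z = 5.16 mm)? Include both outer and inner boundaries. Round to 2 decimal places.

107.00 mm

At z = 5.16 mm: the cube (footprint 27×26.5) is included at this height (perimeter 107.00 mm); the sphere at (2.5, 4.5) is not intersected at this z (|z−center|=5.160 > r=5); Subtracting the remaining from the first: none of the subtracted shapes is present at this height, so the 27×26.5 cube is unchanged — boundary = 107.00 mm; (whole slice rotated 75° about Z — lengths, areas and connectivity unchanged). Overall, the cross-section is a single solid region. Total boundary length (outer) = 107.00 mm.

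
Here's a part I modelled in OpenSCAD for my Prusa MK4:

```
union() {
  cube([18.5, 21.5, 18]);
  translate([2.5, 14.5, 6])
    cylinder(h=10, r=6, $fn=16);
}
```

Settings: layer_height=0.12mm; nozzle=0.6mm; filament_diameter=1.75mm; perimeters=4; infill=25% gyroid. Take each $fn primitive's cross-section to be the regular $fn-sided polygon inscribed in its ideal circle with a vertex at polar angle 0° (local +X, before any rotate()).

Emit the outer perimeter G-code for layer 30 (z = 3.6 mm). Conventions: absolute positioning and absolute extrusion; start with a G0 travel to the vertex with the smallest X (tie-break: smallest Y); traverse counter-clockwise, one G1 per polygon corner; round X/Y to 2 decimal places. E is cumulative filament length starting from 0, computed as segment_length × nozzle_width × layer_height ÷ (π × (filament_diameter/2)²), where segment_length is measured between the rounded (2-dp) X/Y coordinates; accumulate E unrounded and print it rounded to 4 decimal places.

G0 X0.00 Y0.00 Z3.60
G1 X18.50 Y0.00 E0.5538
G1 X18.50 Y21.50 E1.1974
G1 X0.00 Y21.50 E1.7511
G1 X0.00 Y0.00 E2.3947

At z = 3.6 mm: the cube is present — its section is the full 18.5×21.5 rectangle; the cylinder at (2.5, 14.5) is not intersected at this z (z outside [6, 16]); Taking the union: only the 18.5×21.5 cube is present, so the union is just that shape — 1 connected region. The outline is a single polygon with 4 vertices. Extrusion per mm of travel: 0.6 × 0.12 / (π × 0.875²) = 0.029934. Accumulating E over each segment gives final E = 2.3947.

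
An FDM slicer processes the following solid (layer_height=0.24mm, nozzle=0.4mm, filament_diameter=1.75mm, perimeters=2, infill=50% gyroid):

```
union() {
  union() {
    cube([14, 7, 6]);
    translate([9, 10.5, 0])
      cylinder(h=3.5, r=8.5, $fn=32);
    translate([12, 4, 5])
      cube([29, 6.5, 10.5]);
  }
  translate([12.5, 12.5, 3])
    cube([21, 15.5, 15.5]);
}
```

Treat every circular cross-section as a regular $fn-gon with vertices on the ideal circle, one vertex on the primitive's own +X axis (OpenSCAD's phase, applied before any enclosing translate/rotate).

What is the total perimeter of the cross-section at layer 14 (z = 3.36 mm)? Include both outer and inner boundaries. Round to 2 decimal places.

119.04 mm

At z = 3.36 mm: the cube is present — its section is the full 14×7 rectangle (perimeter 42.00 mm); the cylinder at (9, 10.5): section is a regular 32-gon, circumradius r=8.5 (perimeter = 2·32·8.500·sin(180°/32) = 53.32 mm); the cube at (12, 4) is not intersected at this z (z outside [5, 15.5]); Taking the union: the regions partially overlap (shared area 49.85 mm²), so the edge portions inside another operand are dropped and the merged outline is re-measured after clipping — boundary = 64.19 mm; the 21×15.5 cube at (12.5, 12.5) contributes its full rectangle (perimeter 73.00 mm); Taking the union: the regions partially overlap (shared area 17.80 mm²), so the edge portions inside another operand are dropped and the merged outline is re-measured after clipping — boundary = 119.04 mm. Overall, the cross-section is a single solid region. Total boundary length (outer) = 119.04 mm.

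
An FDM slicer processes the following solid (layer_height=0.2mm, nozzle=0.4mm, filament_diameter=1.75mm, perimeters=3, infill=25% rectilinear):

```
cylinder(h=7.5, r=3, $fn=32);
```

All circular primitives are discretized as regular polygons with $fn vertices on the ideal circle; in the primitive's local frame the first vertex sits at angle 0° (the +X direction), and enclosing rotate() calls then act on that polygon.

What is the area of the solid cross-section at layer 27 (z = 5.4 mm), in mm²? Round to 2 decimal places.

At z = 5.4 mm: the r=3 cylinder contributes a regular 32-gon of circumradius 3 (area = (32/2)·3.000²·sin(360°/32) = 28.09 mm²). Overall, the cross-section is a single solid region. Net area = 28.09 mm².

28.09 mm²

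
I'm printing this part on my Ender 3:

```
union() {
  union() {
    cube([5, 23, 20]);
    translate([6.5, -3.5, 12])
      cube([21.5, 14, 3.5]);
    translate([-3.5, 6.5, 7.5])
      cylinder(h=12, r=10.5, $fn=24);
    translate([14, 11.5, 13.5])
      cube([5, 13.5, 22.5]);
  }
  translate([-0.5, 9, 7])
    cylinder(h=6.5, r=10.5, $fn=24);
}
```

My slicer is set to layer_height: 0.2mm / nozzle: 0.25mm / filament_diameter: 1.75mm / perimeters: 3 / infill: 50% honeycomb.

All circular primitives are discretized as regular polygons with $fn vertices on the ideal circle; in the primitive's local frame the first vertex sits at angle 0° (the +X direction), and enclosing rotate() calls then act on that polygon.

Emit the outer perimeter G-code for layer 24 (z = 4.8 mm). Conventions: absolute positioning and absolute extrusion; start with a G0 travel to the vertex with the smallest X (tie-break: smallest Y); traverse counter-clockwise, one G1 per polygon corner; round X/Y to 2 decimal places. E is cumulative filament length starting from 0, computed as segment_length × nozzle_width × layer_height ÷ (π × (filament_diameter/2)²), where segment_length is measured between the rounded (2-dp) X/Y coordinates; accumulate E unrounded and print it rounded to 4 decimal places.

At z = 4.8 mm: the cube (footprint 5×23) is included at this height; the cube at (6.5, -3.5) does not reach this height (z outside [12, 15.5]); the cylinder at (-3.5, 6.5) does not reach this height (z outside [7.5, 19.5]); the cube at (14, 11.5) is not intersected at this z (z outside [13.5, 36]); Merging all regions: only the 5×23 cube is present, so the union is just that shape — 1 connected region; the cylinder at (-0.5, 9) is absent (z outside [7, 13.5]); Merging all regions: only the result so far is present, so the union is just that shape — 1 connected region. The outline is a single polygon with 4 vertices. Extrusion per mm of travel: 0.25 × 0.2 / (π × 0.875²) = 0.020788. Accumulating E over each segment gives final E = 1.1641.

G0 X0.00 Y0.00 Z4.80
G1 X5.00 Y0.00 E0.1039
G1 X5.00 Y23.00 E0.5821
G1 X0.00 Y23.00 E0.6860
G1 X0.00 Y0.00 E1.1641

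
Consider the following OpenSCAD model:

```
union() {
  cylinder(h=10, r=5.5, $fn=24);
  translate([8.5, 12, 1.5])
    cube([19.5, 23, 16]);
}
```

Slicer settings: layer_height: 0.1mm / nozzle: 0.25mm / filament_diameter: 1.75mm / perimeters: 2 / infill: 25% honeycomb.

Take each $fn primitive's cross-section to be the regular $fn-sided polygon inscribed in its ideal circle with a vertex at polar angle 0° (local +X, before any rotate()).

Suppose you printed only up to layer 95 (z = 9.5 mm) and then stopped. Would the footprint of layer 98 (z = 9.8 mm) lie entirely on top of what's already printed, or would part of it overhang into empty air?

entirely on top

Compare the two slices. At z = 9.5: the r=5.5 cylinder gives a regular 24-gon of circumradius 5.5 (constant along its height) (area = (24/2)·5.500²·sin(360°/24) = 93.95 mm²); the cube at (8.5, 12) (footprint 19.5×23) is included at this height (area 448.50 mm²); Taking the union: the 2 present regions are separate (no shared area or edge), so areas and boundary lengths simply add and each stays a separate island — area = 542.45 mm². At z = 9.8: the r=5.5 cylinder contributes a regular 24-gon of circumradius 5.5 (area = (24/2)·5.500²·sin(360°/24) = 93.95 mm²); the cube at (8.5, 12) (footprint 19.5×23) is included at this height (area 448.50 mm²); Combining (union): the 2 present regions are separate (no shared area or edge), so areas and boundary lengths simply add and each stays a separate island — area = 542.45 mm². Checking containment: the cross-section at z = 9.8 is a subset of the cross-section at z = 9.5.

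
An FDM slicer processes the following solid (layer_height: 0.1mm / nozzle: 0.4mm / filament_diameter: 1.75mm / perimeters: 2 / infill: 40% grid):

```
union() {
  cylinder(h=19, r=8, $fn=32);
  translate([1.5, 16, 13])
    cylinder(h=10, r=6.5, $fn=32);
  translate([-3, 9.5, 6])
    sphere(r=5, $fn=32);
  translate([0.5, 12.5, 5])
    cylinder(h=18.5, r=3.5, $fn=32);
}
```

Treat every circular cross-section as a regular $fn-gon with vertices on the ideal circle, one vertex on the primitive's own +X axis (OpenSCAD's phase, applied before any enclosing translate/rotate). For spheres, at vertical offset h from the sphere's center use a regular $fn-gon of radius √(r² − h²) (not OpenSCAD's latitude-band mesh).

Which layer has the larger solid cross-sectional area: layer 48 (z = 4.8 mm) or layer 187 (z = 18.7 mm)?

layer 187 (z = 18.7 mm)

Layer 48 (z = 4.8): the cylinder: section is a regular 32-gon, circumradius r=8 (area = (32/2)·8.000²·sin(360°/32) = 199.77 mm²); the cylinder at (1.5, 16) is absent (z outside [13, 23]); the sphere at (-3, 9.5): section is a regular 32-gon, circumradius = √(r²−h²) = √(5²−1.2²) = 4.854 (area = (32/2)·4.854²·sin(360°/32) = 73.54 mm²); the cylinder at (0.5, 12.5) does not reach this height (z outside [5, 23.5]); Merging all regions: the regions partially overlap — summed areas 273.31 mm² minus the doubly-counted overlap 15.04 mm² gives 258.27 mm² — area = 258.27 mm². So its area = 258.27 mm². Layer 187 (z = 18.7): the cylinder: section is a regular 32-gon, circumradius r=8 (area = (32/2)·8.000²·sin(360°/32) = 199.77 mm²); the r=6.5 cylinder at (1.5, 16) contributes a regular 32-gon of circumradius 6.5 (area = (32/2)·6.500²·sin(360°/32) = 131.88 mm²); the sphere at (-3, 9.5) does not reach this height (|z−center|=12.700 > r=5); the r=3.5 cylinder at (0.5, 12.5) gives a regular 32-gon of circumradius 3.5 (constant along its height) (area = (32/2)·3.500²·sin(360°/32) = 38.24 mm²); Taking the union: the regions partially overlap — summed areas 369.89 mm² minus the doubly-counted overlap 35.79 mm² gives 334.11 mm² — area = 334.11 mm². So its area = 334.11 mm². Layer 187 is larger (334.11 vs 258.27 mm²).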